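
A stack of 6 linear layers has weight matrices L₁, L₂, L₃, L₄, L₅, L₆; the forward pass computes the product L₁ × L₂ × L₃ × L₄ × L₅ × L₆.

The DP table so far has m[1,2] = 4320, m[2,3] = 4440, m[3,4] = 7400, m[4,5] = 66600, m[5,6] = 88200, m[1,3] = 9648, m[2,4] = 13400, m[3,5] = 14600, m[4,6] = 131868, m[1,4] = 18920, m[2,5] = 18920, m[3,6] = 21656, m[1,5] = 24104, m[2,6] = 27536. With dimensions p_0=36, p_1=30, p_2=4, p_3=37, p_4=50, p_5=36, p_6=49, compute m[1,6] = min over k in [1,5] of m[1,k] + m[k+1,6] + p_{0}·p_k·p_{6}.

33032

m[1,6] = min over k∈[1,5] of m[1,k]+m[k+1,6]+p_{0}·p_k·p_{6}.
k=1: 0 + 27536 + 36·30·49 = 80456; k=2: 4320 + 21656 + 36·4·49 = 33032; k=3: 9648 + 131868 + 36·37·49 = 206784; k=4: 18920 + 88200 + 36·50·49 = 195320; k=5: 24104 + 0 + 36·36·49 = 87608.
Minimum: 33032 at k=2.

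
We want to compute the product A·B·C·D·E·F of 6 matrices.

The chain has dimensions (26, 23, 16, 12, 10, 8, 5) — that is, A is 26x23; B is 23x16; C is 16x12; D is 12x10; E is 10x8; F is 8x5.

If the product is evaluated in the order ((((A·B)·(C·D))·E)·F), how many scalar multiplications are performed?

(A·B): 26×23 by 23×16 → 26×16, cost 26·23·16 = 9568
(C·D): 16×12 by 12×10 → 16×10, cost 16·12·10 = 1920
((A·B)·(C·D)): 26×16 by 16×10 → 26×10, cost 26·16·10 = 4160; cumulative 15648
(((A·B)·(C·D))·E): 26×10 by 10×8 → 26×8, cost 26·10·8 = 2080; cumulative 17728
((((A·B)·(C·D))·E)·F): 26×8 by 8×5 → 26×5, cost 26·8·5 = 1040; cumulative 18768
Total: 18768 scalar multiplications.

18768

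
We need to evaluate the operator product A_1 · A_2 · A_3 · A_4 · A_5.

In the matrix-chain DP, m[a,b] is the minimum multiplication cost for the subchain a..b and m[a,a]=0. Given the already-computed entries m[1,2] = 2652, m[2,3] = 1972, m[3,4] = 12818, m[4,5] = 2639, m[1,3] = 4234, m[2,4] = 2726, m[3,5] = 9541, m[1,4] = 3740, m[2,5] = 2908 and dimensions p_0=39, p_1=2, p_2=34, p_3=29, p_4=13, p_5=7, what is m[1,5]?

3454

m[1,5] = min over k∈[1,4] of m[1,k]+m[k+1,5]+p_{0}·p_k·p_{5}.
k=1: 0 + 2908 + 39·2·7 = 3454; k=2: 2652 + 9541 + 39·34·7 = 21475; k=3: 4234 + 2639 + 39·29·7 = 14790; k=4: 3740 + 0 + 39·13·7 = 7289.
Minimum: 3454 at k=1.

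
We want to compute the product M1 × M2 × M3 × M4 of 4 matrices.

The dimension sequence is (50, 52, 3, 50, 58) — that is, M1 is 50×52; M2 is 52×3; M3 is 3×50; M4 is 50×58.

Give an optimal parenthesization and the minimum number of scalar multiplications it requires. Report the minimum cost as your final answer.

Adjacent pairs: M1M2 = 50·52·3 = 7800; M2M3 = 52·3·50 = 7800; M3M4 = 3·50·58 = 8700.
Length 3: M1..M3: k=1: 0+7800+50·52·50=137800; k=2: 7800+0+50·3·50=15300 → min 15300 | M2..M4: k=2: 0+8700+52·3·58=17748; k=3: 7800+0+52·50·58=158600 → min 17748.
Length 4: M1..M4: k=1: 0+17748+50·52·58=168548; k=2: 7800+8700+50·3·58=25200; k=3: 15300+0+50·50·58=160300 → min 25200.
Optimal parenthesization: ((M1 × M2) × (M3 × M4)) with cost 25200.

25200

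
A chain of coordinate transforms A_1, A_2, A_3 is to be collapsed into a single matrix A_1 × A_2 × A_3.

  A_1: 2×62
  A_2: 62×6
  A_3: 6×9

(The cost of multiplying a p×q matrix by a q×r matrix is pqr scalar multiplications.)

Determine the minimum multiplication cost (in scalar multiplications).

852

Order (A_1 × (A_2 × A_3)): (A_2 × A_3): 62×6 by 6×9 → 62×9, cost 62·6·9 = 3348; (A_1 × (A_2 × A_3)): 2×62 by 62×9 → 2×9, cost 2·62·9 = 1116; cumulative 4464. Total 4464.
Order ((A_1 × A_2) × A_3): (A_1 × A_2): 2×62 by 62×6 → 2×6, cost 2·62·6 = 744; ((A_1 × A_2) × A_3): 2×6 by 6×9 → 2×9, cost 2·6·9 = 108; cumulative 852. Total 852.
Minimum: 852.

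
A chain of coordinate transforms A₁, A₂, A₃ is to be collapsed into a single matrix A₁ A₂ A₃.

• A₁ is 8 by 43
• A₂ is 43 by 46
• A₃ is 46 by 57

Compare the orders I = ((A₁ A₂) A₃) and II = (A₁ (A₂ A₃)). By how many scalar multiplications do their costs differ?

95554

Order I = ((A₁ A₂) A₃): (A₁ A₂): 8×43 by 43×46 → 8×46, cost 8·43·46 = 15824; ((A₁ A₂) A₃): 8×46 by 46×57 → 8×57, cost 8·46·57 = 20976; cumulative 36800. Total 36800.
Order II = (A₁ (A₂ A₃)): (A₂ A₃): 43×46 by 46×57 → 43×57, cost 43·46·57 = 112746; (A₁ (A₂ A₃)): 8×43 by 43×57 → 8×57, cost 8·43·57 = 19608; cumulative 132354. Total 132354.
Difference: |36800 − 132354| = 95554.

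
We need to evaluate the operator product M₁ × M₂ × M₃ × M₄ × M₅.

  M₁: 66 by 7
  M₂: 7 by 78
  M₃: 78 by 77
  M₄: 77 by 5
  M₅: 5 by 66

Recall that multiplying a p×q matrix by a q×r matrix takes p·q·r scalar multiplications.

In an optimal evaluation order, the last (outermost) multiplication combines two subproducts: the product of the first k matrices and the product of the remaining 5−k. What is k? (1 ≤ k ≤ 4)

4

Adjacent pairs: M₁M₂ = 66·7·78 = 36036; M₂M₃ = 7·78·77 = 42042; M₃M₄ = 78·77·5 = 30030; M₄M₅ = 77·5·66 = 25410.
Length 3: M₁..M₃: k=1: 0+42042+66·7·77=77616; k=2: 36036+0+66·78·77=432432 → min 77616 | M₂..M₄: k=2: 0+30030+7·78·5=32760; k=3: 42042+0+7·77·5=44737 → min 32760 | M₃..M₅: k=3: 0+25410+78·77·66=421806; k=4: 30030+0+78·5·66=55770 → min 55770.
Length 4: M₁..M₄: k=1: 0+32760+66·7·5=35070; k=2: 36036+30030+66·78·5=91806; k=3: 77616+0+66·77·5=103026 → min 35070 | M₂..M₅: k=2: 0+55770+7·78·66=91806; k=3: 42042+25410+7·77·66=103026; k=4: 32760+0+7·5·66=35070 → min 35070.
Top-level splits: k=1: (M₁..M₁)·(M₂..M₅) → 0+35070+66·7·66 = 65562; k=2: (M₁..M₂)·(M₃..M₅) → 36036+55770+66·78·66 = 431574; k=3: (M₁..M₃)·(M₄..M₅) → 77616+25410+66·77·66 = 438438; k=4: (M₁..M₄)·(M₅..M₅) → 35070+0+66·5·66 = 56850.
Best split is after M₄, i.e. k = 4.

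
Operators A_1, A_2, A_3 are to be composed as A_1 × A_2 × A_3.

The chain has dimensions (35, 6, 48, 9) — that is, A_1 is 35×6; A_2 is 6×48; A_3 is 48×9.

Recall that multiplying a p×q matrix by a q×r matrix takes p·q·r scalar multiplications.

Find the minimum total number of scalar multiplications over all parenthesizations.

4482

Order (A_1 × (A_2 × A_3)): (A_2 × A_3): 6×48 by 48×9 → 6×9, cost 6·48·9 = 2592; (A_1 × (A_2 × A_3)): 35×6 by 6×9 → 35×9, cost 35·6·9 = 1890; cumulative 4482. Total 4482.
Order ((A_1 × A_2) × A_3): (A_1 × A_2): 35×6 by 6×48 → 35×48, cost 35·6·48 = 10080; ((A_1 × A_2) × A_3): 35×48 by 48×9 → 35×9, cost 35·48·9 = 15120; cumulative 25200. Total 25200.
Minimum: 4482.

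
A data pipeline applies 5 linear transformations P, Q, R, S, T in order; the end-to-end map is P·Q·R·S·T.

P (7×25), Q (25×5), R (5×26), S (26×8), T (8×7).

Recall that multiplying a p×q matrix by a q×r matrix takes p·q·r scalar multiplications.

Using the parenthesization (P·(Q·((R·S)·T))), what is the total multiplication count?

3420

(R·S): 5×26 by 26×8 → 5×8, cost 5·26·8 = 1040
((R·S)·T): 5×8 by 8×7 → 5×7, cost 5·8·7 = 280; cumulative 1320
(Q·((R·S)·T)): 25×5 by 5×7 → 25×7, cost 25·5·7 = 875; cumulative 2195
(P·(Q·((R·S)·T))): 7×25 by 25×7 → 7×7, cost 7·25·7 = 1225; cumulative 3420
Total: 3420 scalar multiplications.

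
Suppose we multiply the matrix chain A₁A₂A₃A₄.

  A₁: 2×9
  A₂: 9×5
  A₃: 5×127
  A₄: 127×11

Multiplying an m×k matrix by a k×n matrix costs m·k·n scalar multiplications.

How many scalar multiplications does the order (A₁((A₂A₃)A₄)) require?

(A₂A₃): 9×5 by 5×127 → 9×127, cost 9·5·127 = 5715
((A₂A₃)A₄): 9×127 by 127×11 → 9×11, cost 9·127·11 = 12573; cumulative 18288
(A₁((A₂A₃)A₄)): 2×9 by 9×11 → 2×11, cost 2·9·11 = 198; cumulative 18486
Total: 18486 scalar multiplications.

18486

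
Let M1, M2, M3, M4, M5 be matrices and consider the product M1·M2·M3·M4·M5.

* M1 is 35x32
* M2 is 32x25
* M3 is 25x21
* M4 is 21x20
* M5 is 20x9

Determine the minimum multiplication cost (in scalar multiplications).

Adjacent pairs: M1M2 = 35·32·25 = 28000; M2M3 = 32·25·21 = 16800; M3M4 = 25·21·20 = 10500; M4M5 = 21·20·9 = 3780.
Length 3: M1..M3: k=1: 0+16800+35·32·21=40320; k=2: 28000+0+35·25·21=46375 → min 40320 | M2..M4: k=2: 0+10500+32·25·20=26500; k=3: 16800+0+32·21·20=30240 → min 26500 | M3..M5: k=3: 0+3780+25·21·9=8505; k=4: 10500+0+25·20·9=15000 → min 8505.
Length 4: M1..M4: k=1: 0+26500+35·32·20=48900; k=2: 28000+10500+35·25·20=56000; k=3: 40320+0+35·21·20=55020 → min 48900 | M2..M5: k=2: 0+8505+32·25·9=15705; k=3: 16800+3780+32·21·9=26628; k=4: 26500+0+32·20·9=32260 → min 15705.
Length 5: M1..M5: k=1: 0+15705+35·32·9=25785; k=2: 28000+8505+35·25·9=44380; k=3: 40320+3780+35·21·9=50715; k=4: 48900+0+35·20·9=55200 → min 25785.
Optimal order: (M1·(M2·(M3·(M4·M5)))) with cost 25785.

25785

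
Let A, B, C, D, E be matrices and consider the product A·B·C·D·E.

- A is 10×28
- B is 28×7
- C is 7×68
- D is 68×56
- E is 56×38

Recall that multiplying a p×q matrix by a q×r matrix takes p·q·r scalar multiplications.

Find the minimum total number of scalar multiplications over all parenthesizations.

Adjacent pairs: AB = 10·28·7 = 1960; BC = 28·7·68 = 13328; CD = 7·68·56 = 26656; DE = 68·56·38 = 144704.
Length 3: A..C: k=1: 0+13328+10·28·68=32368; k=2: 1960+0+10·7·68=6720 → min 6720 | B..D: k=2: 0+26656+28·7·56=37632; k=3: 13328+0+28·68·56=119952 → min 37632 | C..E: k=3: 0+144704+7·68·38=162792; k=4: 26656+0+7·56·38=41552 → min 41552.
Length 4: A..D: k=1: 0+37632+10·28·56=53312; k=2: 1960+26656+10·7·56=32536; k=3: 6720+0+10·68·56=44800 → min 32536 | B..E: k=2: 0+41552+28·7·38=49000; k=3: 13328+144704+28·68·38=230384; k=4: 37632+0+28·56·38=97216 → min 49000.
Length 5: A..E: k=1: 0+49000+10·28·38=59640; k=2: 1960+41552+10·7·38=46172; k=3: 6720+144704+10·68·38=177264; k=4: 32536+0+10·56·38=53816 → min 46172.
Optimal order: ((A·B)·((C·D)·E)) with cost 46172.

46172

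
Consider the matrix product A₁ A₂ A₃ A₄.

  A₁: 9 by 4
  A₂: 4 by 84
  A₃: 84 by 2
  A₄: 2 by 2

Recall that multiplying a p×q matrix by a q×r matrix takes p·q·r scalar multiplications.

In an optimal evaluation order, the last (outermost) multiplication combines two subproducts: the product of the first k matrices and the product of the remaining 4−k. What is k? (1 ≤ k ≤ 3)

1

Adjacent pairs: A₁A₂ = 9·4·84 = 3024; A₂A₃ = 4·84·2 = 672; A₃A₄ = 84·2·2 = 336.
Length 3: A₁..A₃: k=1: 0+672+9·4·2=744; k=2: 3024+0+9·84·2=4536 → min 744 | A₂..A₄: k=2: 0+336+4·84·2=1008; k=3: 672+0+4·2·2=688 → min 688.
Top-level splits: k=1: (A₁..A₁)·(A₂..A₄) → 0+688+9·4·2 = 760; k=2: (A₁..A₂)·(A₃..A₄) → 3024+336+9·84·2 = 4872; k=3: (A₁..A₃)·(A₄..A₄) → 744+0+9·2·2 = 780.
Best split is after A₁, i.e. k = 1.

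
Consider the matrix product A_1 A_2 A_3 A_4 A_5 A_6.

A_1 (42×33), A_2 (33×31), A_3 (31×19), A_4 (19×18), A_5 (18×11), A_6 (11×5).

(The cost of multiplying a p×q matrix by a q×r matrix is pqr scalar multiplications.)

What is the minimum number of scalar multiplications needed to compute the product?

17690

Adjacent pairs: A_1A_2 = 42·33·31 = 42966; A_2A_3 = 33·31·19 = 19437; A_3A_4 = 31·19·18 = 10602; A_4A_5 = 19·18·11 = 3762; A_5A_6 = 18·11·5 = 990.
Length 3: A_1..A_3: k=1: 0+19437+42·33·19=45771; k=2: 42966+0+42·31·19=67704 → min 45771 | A_2..A_4: k=2: 0+10602+33·31·18=29016; k=3: 19437+0+33·19·18=30723 → min 29016 | A_3..A_5: k=3: 0+3762+31·19·11=10241; k=4: 10602+0+31·18·11=16740 → min 10241 | A_4..A_6: k=4: 0+990+19·18·5=2700; k=5: 3762+0+19·11·5=4807 → min 2700.
Length 4: A_1..A_4: k=1: 0+29016+42·33·18=53964; k=2: 42966+10602+42·31·18=77004; k=3: 45771+0+42·19·18=60135 → min 53964 | A_2..A_5: k=2: 0+10241+33·31·11=21494; k=3: 19437+3762+33·19·11=30096; k=4: 29016+0+33·18·11=35550 → min 21494 | A_3..A_6: k=3: 0+2700+31·19·5=5645; k=4: 10602+990+31·18·5=14382; k=5: 10241+0+31·11·5=11946 → min 5645.
Length 5: A_1..A_5: k=1: 0+21494+42·33·11=36740; k=2: 42966+10241+42·31·11=67529; k=3: 45771+3762+42·19·11=58311; k=4: 53964+0+42·18·11=62280 → min 36740 | A_2..A_6: k=2: 0+5645+33·31·5=10760; k=3: 19437+2700+33·19·5=25272; k=4: 29016+990+33·18·5=32976; k=5: 21494+0+33·11·5=23309 → min 10760.
Length 6: A_1..A_6: k=1: 0+10760+42·33·5=17690; k=2: 42966+5645+42·31·5=55121; k=3: 45771+2700+42·19·5=52461; k=4: 53964+990+42·18·5=58734; k=5: 36740+0+42·11·5=39050 → min 17690.
Optimal order: (A_1 (A_2 (A_3 (A_4 (A_5 A_6))))) with cost 17690.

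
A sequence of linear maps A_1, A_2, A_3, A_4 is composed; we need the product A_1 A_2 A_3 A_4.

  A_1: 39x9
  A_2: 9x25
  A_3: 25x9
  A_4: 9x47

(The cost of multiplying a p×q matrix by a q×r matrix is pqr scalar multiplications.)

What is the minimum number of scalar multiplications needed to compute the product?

Adjacent pairs: A_1A_2 = 39·9·25 = 8775; A_2A_3 = 9·25·9 = 2025; A_3A_4 = 25·9·47 = 10575.
Length 3: A_1..A_3: k=1: 0+2025+39·9·9=5184; k=2: 8775+0+39·25·9=17550 → min 5184 | A_2..A_4: k=2: 0+10575+9·25·47=21150; k=3: 2025+0+9·9·47=5832 → min 5832.
Length 4: A_1..A_4: k=1: 0+5832+39·9·47=22329; k=2: 8775+10575+39·25·47=65175; k=3: 5184+0+39·9·47=21681 → min 21681.
Optimal order: ((A_1 (A_2 A_3)) A_4) with cost 21681.

21681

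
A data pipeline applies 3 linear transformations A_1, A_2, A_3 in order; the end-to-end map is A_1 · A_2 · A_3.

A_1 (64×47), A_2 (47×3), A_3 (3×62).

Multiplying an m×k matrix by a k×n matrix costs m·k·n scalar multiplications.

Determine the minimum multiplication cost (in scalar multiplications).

20928

Order (A_1 · (A_2 · A_3)): (A_2 · A_3): 47×3 by 3×62 → 47×62, cost 47·3·62 = 8742; (A_1 · (A_2 · A_3)): 64×47 by 47×62 → 64×62, cost 64·47·62 = 186496; cumulative 195238. Total 195238.
Order ((A_1 · A_2) · A_3): (A_1 · A_2): 64×47 by 47×3 → 64×3, cost 64·47·3 = 9024; ((A_1 · A_2) · A_3): 64×3 by 3×62 → 64×62, cost 64·3·62 = 11904; cumulative 20928. Total 20928.
Minimum: 20928.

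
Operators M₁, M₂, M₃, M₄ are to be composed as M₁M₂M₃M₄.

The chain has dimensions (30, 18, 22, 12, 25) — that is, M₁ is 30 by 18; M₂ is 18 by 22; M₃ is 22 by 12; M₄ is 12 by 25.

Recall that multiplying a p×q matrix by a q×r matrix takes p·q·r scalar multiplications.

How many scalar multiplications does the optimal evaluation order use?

Adjacent pairs: M₁M₂ = 30·18·22 = 11880; M₂M₃ = 18·22·12 = 4752; M₃M₄ = 22·12·25 = 6600.
Length 3: M₁..M₃: k=1: 0+4752+30·18·12=11232; k=2: 11880+0+30·22·12=19800 → min 11232 | M₂..M₄: k=2: 0+6600+18·22·25=16500; k=3: 4752+0+18·12·25=10152 → min 10152.
Length 4: M₁..M₄: k=1: 0+10152+30·18·25=23652; k=2: 11880+6600+30·22·25=34980; k=3: 11232+0+30·12·25=20232 → min 20232.
Optimal order: ((M₁(M₂M₃))M₄) with cost 20232.

20232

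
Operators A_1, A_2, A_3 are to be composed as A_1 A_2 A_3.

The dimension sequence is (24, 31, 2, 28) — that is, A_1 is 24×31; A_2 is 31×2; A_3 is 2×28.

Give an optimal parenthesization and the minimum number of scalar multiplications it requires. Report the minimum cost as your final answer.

2832

(A_1 (A_2 A_3)): cost 22568.
((A_1 A_2) A_3): cost 2832.
Optimal: ((A_1 A_2) A_3) with cost 2832.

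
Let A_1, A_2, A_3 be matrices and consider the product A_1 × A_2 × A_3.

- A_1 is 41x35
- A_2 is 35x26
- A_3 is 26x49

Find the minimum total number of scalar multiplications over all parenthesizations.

Order (A_1 × (A_2 × A_3)): (A_2 × A_3): 35×26 by 26×49 → 35×49, cost 35·26·49 = 44590; (A_1 × (A_2 × A_3)): 41×35 by 35×49 → 41×49, cost 41·35·49 = 70315; cumulative 114905. Total 114905.
Order ((A_1 × A_2) × A_3): (A_1 × A_2): 41×35 by 35×26 → 41×26, cost 41·35·26 = 37310; ((A_1 × A_2) × A_3): 41×26 by 26×49 → 41×49, cost 41·26·49 = 52234; cumulative 89544. Total 89544.
Minimum: 89544.

89544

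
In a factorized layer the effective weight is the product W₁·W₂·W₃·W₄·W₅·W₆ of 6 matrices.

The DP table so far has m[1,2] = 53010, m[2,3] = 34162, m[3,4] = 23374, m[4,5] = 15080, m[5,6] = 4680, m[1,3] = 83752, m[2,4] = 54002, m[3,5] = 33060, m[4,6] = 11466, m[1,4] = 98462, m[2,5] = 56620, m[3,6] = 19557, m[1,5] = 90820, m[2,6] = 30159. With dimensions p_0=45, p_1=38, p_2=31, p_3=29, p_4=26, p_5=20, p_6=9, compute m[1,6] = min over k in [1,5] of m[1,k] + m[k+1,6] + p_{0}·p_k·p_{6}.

m[1,6] = min over k∈[1,5] of m[1,k]+m[k+1,6]+p_{0}·p_k·p_{6}.
k=1: 0 + 30159 + 45·38·9 = 45549; k=2: 53010 + 19557 + 45·31·9 = 85122; k=3: 83752 + 11466 + 45·29·9 = 106963; k=4: 98462 + 4680 + 45·26·9 = 113672; k=5: 90820 + 0 + 45·20·9 = 98920.
Minimum: 45549 at k=1.

45549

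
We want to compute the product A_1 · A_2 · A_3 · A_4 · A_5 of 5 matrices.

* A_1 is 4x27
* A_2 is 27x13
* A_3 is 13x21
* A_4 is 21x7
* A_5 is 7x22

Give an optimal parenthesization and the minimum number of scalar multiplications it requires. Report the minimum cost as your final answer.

3700

Adjacent pairs: A_1A_2 = 4·27·13 = 1404; A_2A_3 = 27·13·21 = 7371; A_3A_4 = 13·21·7 = 1911; A_4A_5 = 21·7·22 = 3234.
Length 3: A_1..A_3: k=1: 0+7371+4·27·21=9639; k=2: 1404+0+4·13·21=2496 → min 2496 | A_2..A_4: k=2: 0+1911+27·13·7=4368; k=3: 7371+0+27·21·7=11340 → min 4368 | A_3..A_5: k=3: 0+3234+13·21·22=9240; k=4: 1911+0+13·7·22=3913 → min 3913.
Length 4: A_1..A_4: k=1: 0+4368+4·27·7=5124; k=2: 1404+1911+4·13·7=3679; k=3: 2496+0+4·21·7=3084 → min 3084 | A_2..A_5: k=2: 0+3913+27·13·22=11635; k=3: 7371+3234+27·21·22=23079; k=4: 4368+0+27·7·22=8526 → min 8526.
Length 5: A_1..A_5: k=1: 0+8526+4·27·22=10902; k=2: 1404+3913+4·13·22=6461; k=3: 2496+3234+4·21·22=7578; k=4: 3084+0+4·7·22=3700 → min 3700.
Optimal parenthesization: ((((A_1 · A_2) · A_3) · A_4) · A_5) with cost 3700.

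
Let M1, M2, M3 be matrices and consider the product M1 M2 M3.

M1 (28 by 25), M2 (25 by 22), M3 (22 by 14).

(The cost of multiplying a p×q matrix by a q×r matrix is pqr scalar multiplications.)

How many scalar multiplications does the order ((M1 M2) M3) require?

(M1 M2): 28×25 by 25×22 → 28×22, cost 28·25·22 = 15400
((M1 M2) M3): 28×22 by 22×14 → 28×14, cost 28·22·14 = 8624; cumulative 24024
Total: 24024 scalar multiplications.

24024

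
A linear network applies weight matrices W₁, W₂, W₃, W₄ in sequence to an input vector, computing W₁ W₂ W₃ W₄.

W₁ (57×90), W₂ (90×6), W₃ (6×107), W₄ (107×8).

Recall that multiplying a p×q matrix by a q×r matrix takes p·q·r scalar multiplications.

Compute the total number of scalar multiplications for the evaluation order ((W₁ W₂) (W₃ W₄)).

(W₁ W₂): 57×90 by 90×6 → 57×6, cost 57·90·6 = 30780
(W₃ W₄): 6×107 by 107×8 → 6×8, cost 6·107·8 = 5136
((W₁ W₂) (W₃ W₄)): 57×6 by 6×8 → 57×8, cost 57·6·8 = 2736; cumulative 38652
Total: 38652 scalar multiplications.

38652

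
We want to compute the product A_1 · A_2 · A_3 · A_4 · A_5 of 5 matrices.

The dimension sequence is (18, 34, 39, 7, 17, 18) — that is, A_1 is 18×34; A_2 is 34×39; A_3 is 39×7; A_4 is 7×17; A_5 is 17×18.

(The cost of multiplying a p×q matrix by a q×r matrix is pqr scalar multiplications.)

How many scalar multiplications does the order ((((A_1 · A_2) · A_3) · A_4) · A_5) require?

36432

(A_1 · A_2): 18×34 by 34×39 → 18×39, cost 18·34·39 = 23868
((A_1 · A_2) · A_3): 18×39 by 39×7 → 18×7, cost 18·39·7 = 4914; cumulative 28782
(((A_1 · A_2) · A_3) · A_4): 18×7 by 7×17 → 18×17, cost 18·7·17 = 2142; cumulative 30924
((((A_1 · A_2) · A_3) · A_4) · A_5): 18×17 by 17×18 → 18×18, cost 18·17·18 = 5508; cumulative 36432
Total: 36432 scalar multiplications.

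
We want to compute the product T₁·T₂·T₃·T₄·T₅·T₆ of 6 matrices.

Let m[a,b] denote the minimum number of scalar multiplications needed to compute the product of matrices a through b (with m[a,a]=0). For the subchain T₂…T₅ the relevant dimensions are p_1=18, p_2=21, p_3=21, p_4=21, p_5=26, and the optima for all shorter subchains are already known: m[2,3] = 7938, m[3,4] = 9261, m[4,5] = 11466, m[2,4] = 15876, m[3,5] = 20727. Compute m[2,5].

25704

m[2,5] = min over k∈[2,4] of m[2,k]+m[k+1,5]+p_{1}·p_k·p_{5}.
k=2: 0 + 20727 + 18·21·26 = 30555; k=3: 7938 + 11466 + 18·21·26 = 29232; k=4: 15876 + 0 + 18·21·26 = 25704.
Minimum: 25704 at k=4.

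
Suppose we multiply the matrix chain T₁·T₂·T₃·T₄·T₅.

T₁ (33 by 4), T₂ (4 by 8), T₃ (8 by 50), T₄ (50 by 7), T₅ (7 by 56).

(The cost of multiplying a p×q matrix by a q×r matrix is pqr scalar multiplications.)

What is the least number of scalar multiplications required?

Adjacent pairs: T₁T₂ = 33·4·8 = 1056; T₂T₃ = 4·8·50 = 1600; T₃T₄ = 8·50·7 = 2800; T₄T₅ = 50·7·56 = 19600.
Length 3: T₁..T₃: k=1: 0+1600+33·4·50=8200; k=2: 1056+0+33·8·50=14256 → min 8200 | T₂..T₄: k=2: 0+2800+4·8·7=3024; k=3: 1600+0+4·50·7=3000 → min 3000 | T₃..T₅: k=3: 0+19600+8·50·56=42000; k=4: 2800+0+8·7·56=5936 → min 5936.
Length 4: T₁..T₄: k=1: 0+3000+33·4·7=3924; k=2: 1056+2800+33·8·7=5704; k=3: 8200+0+33·50·7=19750 → min 3924 | T₂..T₅: k=2: 0+5936+4·8·56=7728; k=3: 1600+19600+4·50·56=32400; k=4: 3000+0+4·7·56=4568 → min 4568.
Length 5: T₁..T₅: k=1: 0+4568+33·4·56=11960; k=2: 1056+5936+33·8·56=21776; k=3: 8200+19600+33·50·56=120200; k=4: 3924+0+33·7·56=16860 → min 11960.
Optimal order: (T₁·(((T₂·T₃)·T₄)·T₅)) with cost 11960.

11960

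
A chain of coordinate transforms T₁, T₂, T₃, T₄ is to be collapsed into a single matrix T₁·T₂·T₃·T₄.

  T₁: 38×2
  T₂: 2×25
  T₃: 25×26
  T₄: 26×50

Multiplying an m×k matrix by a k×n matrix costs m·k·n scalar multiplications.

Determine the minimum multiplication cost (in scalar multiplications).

Adjacent pairs: T₁T₂ = 38·2·25 = 1900; T₂T₃ = 2·25·26 = 1300; T₃T₄ = 25·26·50 = 32500.
Length 3: T₁..T₃: k=1: 0+1300+38·2·26=3276; k=2: 1900+0+38·25·26=26600 → min 3276 | T₂..T₄: k=2: 0+32500+2·25·50=35000; k=3: 1300+0+2·26·50=3900 → min 3900.
Length 4: T₁..T₄: k=1: 0+3900+38·2·50=7700; k=2: 1900+32500+38·25·50=81900; k=3: 3276+0+38·26·50=52676 → min 7700.
Optimal order: (T₁·((T₂·T₃)·T₄)) with cost 7700.

7700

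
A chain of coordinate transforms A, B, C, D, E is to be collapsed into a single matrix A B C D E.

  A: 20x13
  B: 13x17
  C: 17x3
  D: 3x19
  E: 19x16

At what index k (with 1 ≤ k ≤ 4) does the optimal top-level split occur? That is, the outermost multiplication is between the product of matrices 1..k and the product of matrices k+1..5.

3

Adjacent pairs: AB = 20·13·17 = 4420; BC = 13·17·3 = 663; CD = 17·3·19 = 969; DE = 3·19·16 = 912.
Length 3: A..C: k=1: 0+663+20·13·3=1443; k=2: 4420+0+20·17·3=5440 → min 1443 | B..D: k=2: 0+969+13·17·19=5168; k=3: 663+0+13·3·19=1404 → min 1404 | C..E: k=3: 0+912+17·3·16=1728; k=4: 969+0+17·19·16=6137 → min 1728.
Length 4: A..D: k=1: 0+1404+20·13·19=6344; k=2: 4420+969+20·17·19=11849; k=3: 1443+0+20·3·19=2583 → min 2583 | B..E: k=2: 0+1728+13·17·16=5264; k=3: 663+912+13·3·16=2199; k=4: 1404+0+13·19·16=5356 → min 2199.
Top-level splits: k=1: (A..A)·(B..E) → 0+2199+20·13·16 = 6359; k=2: (A..B)·(C..E) → 4420+1728+20·17·16 = 11588; k=3: (A..C)·(D..E) → 1443+912+20·3·16 = 3315; k=4: (A..D)·(E..E) → 2583+0+20·19·16 = 8663.
Best split is after C, i.e. k = 3.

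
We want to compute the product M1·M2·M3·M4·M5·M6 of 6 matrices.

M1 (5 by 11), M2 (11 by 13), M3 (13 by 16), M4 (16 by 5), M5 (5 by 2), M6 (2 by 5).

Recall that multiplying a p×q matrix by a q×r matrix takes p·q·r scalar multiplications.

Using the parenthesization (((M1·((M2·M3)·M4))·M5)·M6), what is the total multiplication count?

3543

(M2·M3): 11×13 by 13×16 → 11×16, cost 11·13·16 = 2288
((M2·M3)·M4): 11×16 by 16×5 → 11×5, cost 11·16·5 = 880; cumulative 3168
(M1·((M2·M3)·M4)): 5×11 by 11×5 → 5×5, cost 5·11·5 = 275; cumulative 3443
((M1·((M2·M3)·M4))·M5): 5×5 by 5×2 → 5×2, cost 5·5·2 = 50; cumulative 3493
(((M1·((M2·M3)·M4))·M5)·M6): 5×2 by 2×5 → 5×5, cost 5·2·5 = 50; cumulative 3543
Total: 3543 scalar multiplications.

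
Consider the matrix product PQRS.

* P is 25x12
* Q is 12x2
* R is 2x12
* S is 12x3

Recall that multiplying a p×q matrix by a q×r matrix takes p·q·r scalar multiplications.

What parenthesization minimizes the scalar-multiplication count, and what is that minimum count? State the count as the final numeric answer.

Adjacent pairs: PQ = 25·12·2 = 600; QR = 12·2·12 = 288; RS = 2·12·3 = 72.
Length 3: P..R: k=1: 0+288+25·12·12=3888; k=2: 600+0+25·2·12=1200 → min 1200 | Q..S: k=2: 0+72+12·2·3=144; k=3: 288+0+12·12·3=720 → min 144.
Length 4: P..S: k=1: 0+144+25·12·3=1044; k=2: 600+72+25·2·3=822; k=3: 1200+0+25·12·3=2100 → min 822.
Optimal parenthesization: ((PQ)(RS)) with cost 822.

822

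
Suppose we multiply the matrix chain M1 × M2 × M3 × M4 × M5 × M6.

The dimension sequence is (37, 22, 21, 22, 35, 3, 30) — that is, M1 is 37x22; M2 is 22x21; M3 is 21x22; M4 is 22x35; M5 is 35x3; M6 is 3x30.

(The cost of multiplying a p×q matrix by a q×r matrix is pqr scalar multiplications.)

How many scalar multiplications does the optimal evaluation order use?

Adjacent pairs: M1M2 = 37·22·21 = 17094; M2M3 = 22·21·22 = 10164; M3M4 = 21·22·35 = 16170; M4M5 = 22·35·3 = 2310; M5M6 = 35·3·30 = 3150.
Length 3: M1..M3: k=1: 0+10164+37·22·22=28072; k=2: 17094+0+37·21·22=34188 → min 28072 | M2..M4: k=2: 0+16170+22·21·35=32340; k=3: 10164+0+22·22·35=27104 → min 27104 | M3..M5: k=3: 0+2310+21·22·3=3696; k=4: 16170+0+21·35·3=18375 → min 3696 | M4..M6: k=4: 0+3150+22·35·30=26250; k=5: 2310+0+22·3·30=4290 → min 4290.
Length 4: M1..M4: k=1: 0+27104+37·22·35=55594; k=2: 17094+16170+37·21·35=60459; k=3: 28072+0+37·22·35=56562 → min 55594 | M2..M5: k=2: 0+3696+22·21·3=5082; k=3: 10164+2310+22·22·3=13926; k=4: 27104+0+22·35·3=29414 → min 5082 | M3..M6: k=3: 0+4290+21·22·30=18150; k=4: 16170+3150+21·35·30=41370; k=5: 3696+0+21·3·30=5586 → min 5586.
Length 5: M1..M5: k=1: 0+5082+37·22·3=7524; k=2: 17094+3696+37·21·3=23121; k=3: 28072+2310+37·22·3=32824; k=4: 55594+0+37·35·3=59479 → min 7524 | M2..M6: k=2: 0+5586+22·21·30=19446; k=3: 10164+4290+22·22·30=28974; k=4: 27104+3150+22·35·30=53354; k=5: 5082+0+22·3·30=7062 → min 7062.
Length 6: M1..M6: k=1: 0+7062+37·22·30=31482; k=2: 17094+5586+37·21·30=45990; k=3: 28072+4290+37·22·30=56782; k=4: 55594+3150+37·35·30=97594; k=5: 7524+0+37·3·30=10854 → min 10854.
Optimal order: ((M1 × (M2 × (M3 × (M4 × M5)))) × M6) with cost 10854.

10854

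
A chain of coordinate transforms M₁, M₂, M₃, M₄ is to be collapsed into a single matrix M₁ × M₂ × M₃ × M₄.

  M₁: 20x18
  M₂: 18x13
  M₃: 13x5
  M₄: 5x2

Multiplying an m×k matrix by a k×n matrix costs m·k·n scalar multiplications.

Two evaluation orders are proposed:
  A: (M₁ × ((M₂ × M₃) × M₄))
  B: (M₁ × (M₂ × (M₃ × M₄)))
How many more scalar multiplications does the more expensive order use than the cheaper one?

752

Order A = (M₁ × ((M₂ × M₃) × M₄)): (M₂ × M₃): 18×13 by 13×5 → 18×5, cost 18·13·5 = 1170; ((M₂ × M₃) × M₄): 18×5 by 5×2 → 18×2, cost 18·5·2 = 180; cumulative 1350; (M₁ × ((M₂ × M₃) × M₄)): 20×18 by 18×2 → 20×2, cost 20·18·2 = 720; cumulative 2070. Total 2070.
Order B = (M₁ × (M₂ × (M₃ × M₄))): (M₃ × M₄): 13×5 by 5×2 → 13×2, cost 13·5·2 = 130; (M₂ × (M₃ × M₄)): 18×13 by 13×2 → 18×2, cost 18·13·2 = 468; cumulative 598; (M₁ × (M₂ × (M₃ × M₄))): 20×18 by 18×2 → 20×2, cost 20·18·2 = 720; cumulative 1318. Total 1318.
Difference: |2070 − 1318| = 752.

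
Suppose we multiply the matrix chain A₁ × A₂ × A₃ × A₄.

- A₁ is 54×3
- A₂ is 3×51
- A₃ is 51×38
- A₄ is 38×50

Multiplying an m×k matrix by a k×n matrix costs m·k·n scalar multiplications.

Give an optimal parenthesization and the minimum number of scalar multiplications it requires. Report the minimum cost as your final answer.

19614

Adjacent pairs: A₁A₂ = 54·3·51 = 8262; A₂A₃ = 3·51·38 = 5814; A₃A₄ = 51·38·50 = 96900.
Length 3: A₁..A₃: k=1: 0+5814+54·3·38=11970; k=2: 8262+0+54·51·38=112914 → min 11970 | A₂..A₄: k=2: 0+96900+3·51·50=104550; k=3: 5814+0+3·38·50=11514 → min 11514.
Length 4: A₁..A₄: k=1: 0+11514+54·3·50=19614; k=2: 8262+96900+54·51·50=242862; k=3: 11970+0+54·38·50=114570 → min 19614.
Optimal parenthesization: (A₁ × ((A₂ × A₃) × A₄)) with cost 19614.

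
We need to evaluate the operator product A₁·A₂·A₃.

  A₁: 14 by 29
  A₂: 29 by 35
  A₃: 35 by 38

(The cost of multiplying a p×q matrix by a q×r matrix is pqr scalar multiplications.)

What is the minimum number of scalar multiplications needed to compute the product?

Order (A₁·(A₂·A₃)): (A₂·A₃): 29×35 by 35×38 → 29×38, cost 29·35·38 = 38570; (A₁·(A₂·A₃)): 14×29 by 29×38 → 14×38, cost 14·29·38 = 15428; cumulative 53998. Total 53998.
Order ((A₁·A₂)·A₃): (A₁·A₂): 14×29 by 29×35 → 14×35, cost 14·29·35 = 14210; ((A₁·A₂)·A₃): 14×35 by 35×38 → 14×38, cost 14·35·38 = 18620; cumulative 32830. Total 32830.
Minimum: 32830.

32830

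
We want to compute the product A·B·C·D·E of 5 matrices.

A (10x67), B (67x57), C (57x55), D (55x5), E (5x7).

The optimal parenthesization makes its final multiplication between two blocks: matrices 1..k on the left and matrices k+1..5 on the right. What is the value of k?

Adjacent pairs: AB = 10·67·57 = 38190; BC = 67·57·55 = 210045; CD = 57·55·5 = 15675; DE = 55·5·7 = 1925.
Length 3: A..C: k=1: 0+210045+10·67·55=246895; k=2: 38190+0+10·57·55=69540 → min 69540 | B..D: k=2: 0+15675+67·57·5=34770; k=3: 210045+0+67·55·5=228470 → min 34770 | C..E: k=3: 0+1925+57·55·7=23870; k=4: 15675+0+57·5·7=17670 → min 17670.
Length 4: A..D: k=1: 0+34770+10·67·5=38120; k=2: 38190+15675+10·57·5=56715; k=3: 69540+0+10·55·5=72290 → min 38120 | B..E: k=2: 0+17670+67·57·7=44403; k=3: 210045+1925+67·55·7=237765; k=4: 34770+0+67·5·7=37115 → min 37115.
Top-level splits: k=1: (A..A)·(B..E) → 0+37115+10·67·7 = 41805; k=2: (A..B)·(C..E) → 38190+17670+10·57·7 = 59850; k=3: (A..C)·(D..E) → 69540+1925+10·55·7 = 75315; k=4: (A..D)·(E..E) → 38120+0+10·5·7 = 38470.
Best split is after D, i.e. k = 4.

4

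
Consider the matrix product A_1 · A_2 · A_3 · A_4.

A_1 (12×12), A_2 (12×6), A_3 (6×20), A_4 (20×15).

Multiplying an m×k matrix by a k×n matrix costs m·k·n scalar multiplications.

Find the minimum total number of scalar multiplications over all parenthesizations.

Adjacent pairs: A_1A_2 = 12·12·6 = 864; A_2A_3 = 12·6·20 = 1440; A_3A_4 = 6·20·15 = 1800.
Length 3: A_1..A_3: k=1: 0+1440+12·12·20=4320; k=2: 864+0+12·6·20=2304 → min 2304 | A_2..A_4: k=2: 0+1800+12·6·15=2880; k=3: 1440+0+12·20·15=5040 → min 2880.
Length 4: A_1..A_4: k=1: 0+2880+12·12·15=5040; k=2: 864+1800+12·6·15=3744; k=3: 2304+0+12·20·15=5904 → min 3744.
Optimal order: ((A_1 · A_2) · (A_3 · A_4)) with cost 3744.

3744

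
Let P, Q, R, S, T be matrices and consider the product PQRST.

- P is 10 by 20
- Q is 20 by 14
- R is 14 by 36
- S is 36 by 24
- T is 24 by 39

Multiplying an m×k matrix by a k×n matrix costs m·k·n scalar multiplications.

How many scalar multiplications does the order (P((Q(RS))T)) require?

(RS): 14×36 by 36×24 → 14×24, cost 14·36·24 = 12096
(Q(RS)): 20×14 by 14×24 → 20×24, cost 20·14·24 = 6720; cumulative 18816
((Q(RS))T): 20×24 by 24×39 → 20×39, cost 20·24·39 = 18720; cumulative 37536
(P((Q(RS))T)): 10×20 by 20×39 → 10×39, cost 10·20·39 = 7800; cumulative 45336
Total: 45336 scalar multiplications.

45336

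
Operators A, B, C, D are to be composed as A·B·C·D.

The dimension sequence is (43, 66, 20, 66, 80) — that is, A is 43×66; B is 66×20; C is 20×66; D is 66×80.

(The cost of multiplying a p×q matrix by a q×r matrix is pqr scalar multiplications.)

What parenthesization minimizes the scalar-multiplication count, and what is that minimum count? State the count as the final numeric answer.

Adjacent pairs: AB = 43·66·20 = 56760; BC = 66·20·66 = 87120; CD = 20·66·80 = 105600.
Length 3: A..C: k=1: 0+87120+43·66·66=274428; k=2: 56760+0+43·20·66=113520 → min 113520 | B..D: k=2: 0+105600+66·20·80=211200; k=3: 87120+0+66·66·80=435600 → min 211200.
Length 4: A..D: k=1: 0+211200+43·66·80=438240; k=2: 56760+105600+43·20·80=231160; k=3: 113520+0+43·66·80=340560 → min 231160.
Optimal parenthesization: ((A·B)·(C·D)) with cost 231160.

231160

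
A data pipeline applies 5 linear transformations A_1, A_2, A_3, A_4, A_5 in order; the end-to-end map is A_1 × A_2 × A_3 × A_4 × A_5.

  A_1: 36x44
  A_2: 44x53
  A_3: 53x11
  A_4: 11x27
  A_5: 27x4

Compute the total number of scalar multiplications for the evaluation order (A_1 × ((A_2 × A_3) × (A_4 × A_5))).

(A_2 × A_3): 44×53 by 53×11 → 44×11, cost 44·53·11 = 25652
(A_4 × A_5): 11×27 by 27×4 → 11×4, cost 11·27·4 = 1188
((A_2 × A_3) × (A_4 × A_5)): 44×11 by 11×4 → 44×4, cost 44·11·4 = 1936; cumulative 28776
(A_1 × ((A_2 × A_3) × (A_4 × A_5))): 36×44 by 44×4 → 36×4, cost 36·44·4 = 6336; cumulative 35112
Total: 35112 scalar multiplications.

35112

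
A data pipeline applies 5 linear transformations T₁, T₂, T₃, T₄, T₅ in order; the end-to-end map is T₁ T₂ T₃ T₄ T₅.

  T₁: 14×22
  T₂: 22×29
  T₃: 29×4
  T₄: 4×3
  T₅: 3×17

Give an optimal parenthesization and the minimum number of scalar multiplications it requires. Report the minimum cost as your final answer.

3900

Adjacent pairs: T₁T₂ = 14·22·29 = 8932; T₂T₃ = 22·29·4 = 2552; T₃T₄ = 29·4·3 = 348; T₄T₅ = 4·3·17 = 204.
Length 3: T₁..T₃: k=1: 0+2552+14·22·4=3784; k=2: 8932+0+14·29·4=10556 → min 3784 | T₂..T₄: k=2: 0+348+22·29·3=2262; k=3: 2552+0+22·4·3=2816 → min 2262 | T₃..T₅: k=3: 0+204+29·4·17=2176; k=4: 348+0+29·3·17=1827 → min 1827.
Length 4: T₁..T₄: k=1: 0+2262+14·22·3=3186; k=2: 8932+348+14·29·3=10498; k=3: 3784+0+14·4·3=3952 → min 3186 | T₂..T₅: k=2: 0+1827+22·29·17=12673; k=3: 2552+204+22·4·17=4252; k=4: 2262+0+22·3·17=3384 → min 3384.
Length 5: T₁..T₅: k=1: 0+3384+14·22·17=8620; k=2: 8932+1827+14·29·17=17661; k=3: 3784+204+14·4·17=4940; k=4: 3186+0+14·3·17=3900 → min 3900.
Optimal parenthesization: ((T₁ (T₂ (T₃ T₄))) T₅) with cost 3900.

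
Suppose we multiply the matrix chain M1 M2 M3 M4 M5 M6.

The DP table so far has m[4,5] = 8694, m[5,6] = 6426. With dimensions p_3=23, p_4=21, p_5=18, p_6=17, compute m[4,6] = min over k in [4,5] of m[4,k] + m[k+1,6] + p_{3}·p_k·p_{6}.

14637

m[4,6] = min over k∈[4,5] of m[4,k]+m[k+1,6]+p_{3}·p_k·p_{6}.
k=4: 0 + 6426 + 23·21·17 = 14637; k=5: 8694 + 0 + 23·18·17 = 15732.
Minimum: 14637 at k=4.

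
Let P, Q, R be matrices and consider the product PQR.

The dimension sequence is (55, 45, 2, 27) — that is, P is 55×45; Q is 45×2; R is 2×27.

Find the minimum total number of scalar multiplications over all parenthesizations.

Order (P(QR)): (QR): 45×2 by 2×27 → 45×27, cost 45·2·27 = 2430; (P(QR)): 55×45 by 45×27 → 55×27, cost 55·45·27 = 66825; cumulative 69255. Total 69255.
Order ((PQ)R): (PQ): 55×45 by 45×2 → 55×2, cost 55·45·2 = 4950; ((PQ)R): 55×2 by 2×27 → 55×27, cost 55·2·27 = 2970; cumulative 7920. Total 7920.
Minimum: 7920.

7920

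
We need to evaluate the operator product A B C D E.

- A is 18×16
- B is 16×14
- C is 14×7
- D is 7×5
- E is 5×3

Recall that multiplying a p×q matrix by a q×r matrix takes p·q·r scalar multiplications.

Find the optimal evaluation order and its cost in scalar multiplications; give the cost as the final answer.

Adjacent pairs: AB = 18·16·14 = 4032; BC = 16·14·7 = 1568; CD = 14·7·5 = 490; DE = 7·5·3 = 105.
Length 3: A..C: k=1: 0+1568+18·16·7=3584; k=2: 4032+0+18·14·7=5796 → min 3584 | B..D: k=2: 0+490+16·14·5=1610; k=3: 1568+0+16·7·5=2128 → min 1610 | C..E: k=3: 0+105+14·7·3=399; k=4: 490+0+14·5·3=700 → min 399.
Length 4: A..D: k=1: 0+1610+18·16·5=3050; k=2: 4032+490+18·14·5=5782; k=3: 3584+0+18·7·5=4214 → min 3050 | B..E: k=2: 0+399+16·14·3=1071; k=3: 1568+105+16·7·3=2009; k=4: 1610+0+16·5·3=1850 → min 1071.
Length 5: A..E: k=1: 0+1071+18·16·3=1935; k=2: 4032+399+18·14·3=5187; k=3: 3584+105+18·7·3=4067; k=4: 3050+0+18·5·3=3320 → min 1935.
Optimal parenthesization: (A (B (C (D E)))) with cost 1935.

1935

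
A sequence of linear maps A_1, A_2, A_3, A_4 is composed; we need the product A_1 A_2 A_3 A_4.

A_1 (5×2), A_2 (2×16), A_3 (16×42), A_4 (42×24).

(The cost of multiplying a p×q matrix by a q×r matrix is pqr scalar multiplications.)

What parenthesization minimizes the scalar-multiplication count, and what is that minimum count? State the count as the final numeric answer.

Adjacent pairs: A_1A_2 = 5·2·16 = 160; A_2A_3 = 2·16·42 = 1344; A_3A_4 = 16·42·24 = 16128.
Length 3: A_1..A_3: k=1: 0+1344+5·2·42=1764; k=2: 160+0+5·16·42=3520 → min 1764 | A_2..A_4: k=2: 0+16128+2·16·24=16896; k=3: 1344+0+2·42·24=3360 → min 3360.
Length 4: A_1..A_4: k=1: 0+3360+5·2·24=3600; k=2: 160+16128+5·16·24=18208; k=3: 1764+0+5·42·24=6804 → min 3600.
Optimal parenthesization: (A_1 ((A_2 A_3) A_4)) with cost 3600.

3600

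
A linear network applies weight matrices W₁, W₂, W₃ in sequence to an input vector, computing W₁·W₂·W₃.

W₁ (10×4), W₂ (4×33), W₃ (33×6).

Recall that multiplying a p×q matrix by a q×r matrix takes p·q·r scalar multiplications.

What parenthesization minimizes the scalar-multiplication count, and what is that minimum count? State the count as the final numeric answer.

1032

(W₁·(W₂·W₃)): cost 1032.
((W₁·W₂)·W₃): cost 3300.
Optimal: (W₁·(W₂·W₃)) with cost 1032.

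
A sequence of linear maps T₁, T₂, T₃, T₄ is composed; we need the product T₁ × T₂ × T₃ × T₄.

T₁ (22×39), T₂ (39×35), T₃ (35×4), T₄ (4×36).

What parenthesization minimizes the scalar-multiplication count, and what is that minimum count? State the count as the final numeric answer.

12060

Adjacent pairs: T₁T₂ = 22·39·35 = 30030; T₂T₃ = 39·35·4 = 5460; T₃T₄ = 35·4·36 = 5040.
Length 3: T₁..T₃: k=1: 0+5460+22·39·4=8892; k=2: 30030+0+22·35·4=33110 → min 8892 | T₂..T₄: k=2: 0+5040+39·35·36=54180; k=3: 5460+0+39·4·36=11076 → min 11076.
Length 4: T₁..T₄: k=1: 0+11076+22·39·36=41964; k=2: 30030+5040+22·35·36=62790; k=3: 8892+0+22·4·36=12060 → min 12060.
Optimal parenthesization: ((T₁ × (T₂ × T₃)) × T₄) with cost 12060.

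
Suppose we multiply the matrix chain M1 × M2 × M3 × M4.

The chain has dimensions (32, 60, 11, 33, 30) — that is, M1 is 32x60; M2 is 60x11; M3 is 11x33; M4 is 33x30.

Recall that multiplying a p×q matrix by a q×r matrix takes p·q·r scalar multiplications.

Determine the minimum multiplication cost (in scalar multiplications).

42570

Adjacent pairs: M1M2 = 32·60·11 = 21120; M2M3 = 60·11·33 = 21780; M3M4 = 11·33·30 = 10890.
Length 3: M1..M3: k=1: 0+21780+32·60·33=85140; k=2: 21120+0+32·11·33=32736 → min 32736 | M2..M4: k=2: 0+10890+60·11·30=30690; k=3: 21780+0+60·33·30=81180 → min 30690.
Length 4: M1..M4: k=1: 0+30690+32·60·30=88290; k=2: 21120+10890+32·11·30=42570; k=3: 32736+0+32·33·30=64416 → min 42570.
Optimal order: ((M1 × M2) × (M3 × M4)) with cost 42570.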